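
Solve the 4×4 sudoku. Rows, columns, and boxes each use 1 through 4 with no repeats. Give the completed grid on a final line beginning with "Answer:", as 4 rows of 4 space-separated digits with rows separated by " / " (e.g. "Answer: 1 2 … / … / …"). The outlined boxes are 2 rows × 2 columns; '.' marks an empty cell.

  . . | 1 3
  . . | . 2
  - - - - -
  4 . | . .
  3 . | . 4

Step 1. [r4c2∈{1,2}] r4c2 is the only open cell in row 4 admitting 1, so r4c2=1.
Step 2. [r1c2∈{2,4}] in row 1, 4 fits only at r1c2, so r1c2=4.
Step 3. [r4c3∈{2}] only 2 remains possible at r4c3. So r4c3=2.
Step 4. [r2c3∈{4}] only 4 remains possible at r2c3 ⇒ r2c3=4.
Step 5. [r3c3∈{3}] r3c3 has the single candidate 3 ⇒ r3c3=3.
Step 6. [r2c2∈{3}] only 3 remains possible at r2c2. So r2c2=3.
Step 7. [r3c2∈{2}] r3c2's peers cover all but 2, so r3c2=2.
Step 8. [r2c1∈{1}] nothing but 1 survives at r2c1. So r2c1=1.
Step 9. [r3c4∈{1}] r3c4 is down to just 1, so r3c4=1.
Step 10. [r1c1∈{2}] r1c1 has the single candidate 2, so r1c1=2.

Answer: 2 4 1 3 / 1 3 4 2 / 4 2 3 1 / 3 1 2 4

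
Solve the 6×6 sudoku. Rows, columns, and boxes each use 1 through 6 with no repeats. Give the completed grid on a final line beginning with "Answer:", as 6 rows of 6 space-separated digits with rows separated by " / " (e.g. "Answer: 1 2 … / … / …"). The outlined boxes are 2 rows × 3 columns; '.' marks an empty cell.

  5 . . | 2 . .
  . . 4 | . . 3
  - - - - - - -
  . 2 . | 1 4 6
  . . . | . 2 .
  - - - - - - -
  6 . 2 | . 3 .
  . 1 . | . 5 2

Step 1. [r3c1∈{3}] r3c1 is down to just 3 ⇒ r3c1=3.
Step 2. [r2c2∈{6}] only 6 remains possible at r2c2, so r2c2=6.
Step 3. [r4c6∈{5}] nothing but 5 survives at r4c6, so r4c6=5.
Step 4. [r6c1∈{4}] nothing but 4 survives at r6c1, so r6c1=4.
Step 5. [r2c5∈{1}] only 1 remains possible at r2c5. So r2c5=1.
Step 6. [r1c3∈{1,3}] r1c3 is the only open cell in row 1 admitting 1. So r1c3=1.
Step 7. [r1c6∈{4}] only 4 remains possible at r1c6. So r1c6=4.
Step 8. [r5c2∈{5}] only 5 remains possible at r5c2, so r5c2=5.
Step 9. [r2c1∈{2}] r2c1 has the single candidate 2. So r2c1=2.
Step 10. [r5c4∈{4}] r5c4 is down to just 4. So r5c4=4.
Step 11. [r4c4∈{3}] r4c4 has the single candidate 3, so r4c4=3.
Step 12. [r1c2∈{3}] only 3 remains possible at r1c2, so r1c2=3.
Step 13. [r5c6∈{1}] nothing but 1 survives at r5c6 ⇒ r5c6=1.
Step 14. [r2c4∈{5}] nothing but 5 survives at r2c4. So r2c4=5.
Step 15. [r4c3∈{6}] nothing but 6 survives at r4c3 ⇒ r4c3=6.
Step 16. [r6c4∈{6}] r6c4's peers cover all but 6. So r6c4=6.
Step 17. [r6c3∈{3}] r6c3 is down to just 3 ⇒ r6c3=3.
Step 18. [r1c5∈{6}] only 6 remains possible at r1c5. So r1c5=6.
Step 19. [r4c2∈{4}] r4c2's peers cover all but 4 ⇒ r4c2=4.
Step 20. [r3c3∈{5}] r3c3's peers cover all but 5. So r3c3=5.
Step 21. [r4c1∈{1}] r4c1 is down to just 1, so r4c1=1.

Answer: 5 3 1 2 6 4 / 2 6 4 5 1 3 / 3 2 5 1 4 6 / 1 4 6 3 2 5 / 6 5 2 4 3 1 / 4 1 3 6 5 2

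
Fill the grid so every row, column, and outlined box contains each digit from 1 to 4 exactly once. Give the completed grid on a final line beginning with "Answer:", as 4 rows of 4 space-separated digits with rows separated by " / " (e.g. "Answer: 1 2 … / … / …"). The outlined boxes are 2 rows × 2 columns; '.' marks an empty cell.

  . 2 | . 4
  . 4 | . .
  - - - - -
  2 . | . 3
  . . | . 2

Step 1. [r4c1∈{1,3,4}] r4c1 is the only open cell in col 1 admitting 4. So r4c1=4.
Step 2. [r4c3∈{1}] only 1 remains possible at r4c3 ⇒ r4c3=1.
Step 3. [r1c3∈{3}] only 3 remains possible at r1c3. So r1c3=3.
Step 4. [r1c1∈{1}] r1c1 has the single candidate 1. So r1c1=1.
Step 5. [r3c3∈{4}] r3c3 is down to just 4, so r3c3=4.
Step 6. [r2c4∈{1}] r2c4 has the single candidate 1. So r2c4=1.
Step 7. [r2c1∈{3}] r2c1 is down to just 3, so r2c1=3.
Step 8. [r4c2∈{3}] r4c2 has the single candidate 3 ⇒ r4c2=3.
Step 9. [r3c2∈{1}] r3c2 has the single candidate 1. So r3c2=1.
Step 10. [r2c3∈{2}] r2c3 has the single candidate 2, so r2c3=2.

Answer: 1 2 3 4 / 3 4 2 1 / 2 1 4 3 / 4 3 1 2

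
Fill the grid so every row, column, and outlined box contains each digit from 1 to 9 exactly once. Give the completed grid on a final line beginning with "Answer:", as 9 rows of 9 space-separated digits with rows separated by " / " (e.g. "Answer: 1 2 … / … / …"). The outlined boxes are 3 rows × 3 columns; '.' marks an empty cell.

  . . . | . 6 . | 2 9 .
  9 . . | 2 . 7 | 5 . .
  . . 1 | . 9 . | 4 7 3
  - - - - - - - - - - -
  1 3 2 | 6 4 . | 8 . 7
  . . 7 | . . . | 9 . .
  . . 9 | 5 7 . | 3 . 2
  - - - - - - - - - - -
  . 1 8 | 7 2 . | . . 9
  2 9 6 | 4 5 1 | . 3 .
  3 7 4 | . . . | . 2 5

Step 1. [r6c6∈{8}] r6c6 has the single candidate 8, so r6c6=8.
Step 2. [r5c9∈{1,4,6}] r5c9 is the only open cell in col 9 admitting 4. So r5c9=4.
Step 3. [r1c3∈{3,5}] across col 3, 5 lands solely at r1c3 ⇒ r1c3=5.
Step 4. [r2c8∈{1,6,8}] r2c8 is the only open cell in col 8 admitting 8, so r2c8=8.
Step 5. [r3c4∈{8}] only 8 remains possible at r3c4 ⇒ r3c4=8.
Step 6. [r3c1∈{6}] nothing but 6 survives at r3c1. So r3c1=6.
Step 7. [r5c2∈{5,6,8}] 5 has one home in col 2: r5c2. So r5c2=5.
Step 8. [r7c6∈{3,6}] 3 has one home in row 7: r7c6, so r7c6=3.
Step 9. [r2c2∈{4}] r2c2 has the single candidate 4. So r2c2=4.
Step 10. [r5c8∈{1,6}] r5c8 is the only open cell in row 5 admitting 6, so r5c8=6.
Step 11. [r1c4∈{1,3}] in row 1, 3 fits only at r1c4, so r1c4=3.
Step 12. [r9c6∈{6,9}] in col 6, 6 fits only at r9c6 ⇒ r9c6=6.
Step 13. [r2c5∈{1}] r2c5 is down to just 1. So r2c5=1.
Step 14. [r5c1∈{8}] r5c1 is down to just 8, so r5c1=8.
Step 15. [r7c7∈{6}] r7c7 is down to just 6 ⇒ r7c7=6.
Step 16. [r9c5∈{8}] nothing but 8 survives at r9c5. So r9c5=8.
Step 17. [r4c8∈{5}] r4c8's peers cover all but 5, so r4c8=5.
Step 18. [r6c2∈{6}] nothing but 6 survives at r6c2. So r6c2=6.
Step 19. [r8c7∈{7}] only 7 remains possible at r8c7. So r8c7=7.
Step 20. [r3c2∈{2}] r3c2 has the single candidate 2. So r3c2=2.
Step 21. [r6c8∈{1}] nothing but 1 survives at r6c8, so r6c8=1.
Step 22. [r7c1∈{5}] only 5 remains possible at r7c1. So r7c1=5.
Step 23. [r2c3∈{3}] r2c3 is down to just 3, so r2c3=3.
Step 24. [r6c1∈{4}] r6c1's peers cover all but 4. So r6c1=4.
Step 25. [r8c9∈{8}] r8c9 is down to just 8. So r8c9=8.
Step 26. [r5c4∈{1}] r5c4 is down to just 1 ⇒ r5c4=1.
Step 27. [r1c1∈{7}] r1c1 is down to just 7. So r1c1=7.
Step 28. [r1c6∈{4}] r1c6's peers cover all but 4, so r1c6=4.
Step 29. [r7c8∈{4}] only 4 remains possible at r7c8 ⇒ r7c8=4.
Step 30. [r9c7∈{1}] r9c7 has the single candidate 1 ⇒ r9c7=1.
Step 31. [r3c6∈{5}] r3c6's peers cover all but 5 ⇒ r3c6=5.
Step 32. [r9c4∈{9}] r9c4 is down to just 9. So r9c4=9.
Step 33. [r5c5∈{3}] r5c5's peers cover all but 3. So r5c5=3.
Step 34. [r1c2∈{8}] only 8 remains possible at r1c2, so r1c2=8.
Step 35. [r2c9∈{6}] r2c9 has the single candidate 6. So r2c9=6.
Step 36. [r5c6∈{2}] only 2 remains possible at r5c6 ⇒ r5c6=2.
Step 37. [r1c9∈{1}] nothing but 1 survives at r1c9, so r1c9=1.
Step 38. [r4c6∈{9}] r4c6 is down to just 9. So r4c6=9.

Answer: 7 8 5 3 6 4 2 9 1 / 9 4 3 2 1 7 5 8 6 / 6 2 1 8 9 5 4 7 3 / 1 3 2 6 4 9 8 5 7 / 8 5 7 1 3 2 9 6 4 / 4 6 9 5 7 8 3 1 2 / 5 1 8 7 2 3 6 4 9 / 2 9 6 4 5 1 7 3 8 / 3 7 4 9 8 6 1 2 5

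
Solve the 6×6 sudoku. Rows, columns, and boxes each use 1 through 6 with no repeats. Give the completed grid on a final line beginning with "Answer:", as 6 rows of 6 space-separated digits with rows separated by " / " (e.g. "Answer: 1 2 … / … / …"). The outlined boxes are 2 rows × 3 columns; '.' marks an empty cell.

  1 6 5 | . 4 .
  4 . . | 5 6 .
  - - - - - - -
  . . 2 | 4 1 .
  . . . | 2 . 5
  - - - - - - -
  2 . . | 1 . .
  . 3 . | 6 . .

Step 1. [r4c5∈{3}] nothing but 3 survives at r4c5. So r4c5=3.
Step 2. [r5c6∈{3,4}] r5c6 is the only open cell in row 5 admitting 3 ⇒ r5c6=3.
Step 3. [r6c1∈{5}] nothing but 5 survives at r6c1 ⇒ r6c1=5.
Step 4. [r5c2∈{4}] nothing but 4 survives at r5c2. So r5c2=4.
Step 5. [r1c6∈{2}] only 2 remains possible at r1c6. So r1c6=2.
Step 6. [r4c1∈{6}] r4c1 is down to just 6. So r4c1=6.
Step 7. [r4c3∈{1,4}] row 4 places 4 nowhere but r4c3, so r4c3=4.
Step 8. [r2c3∈{3}] only 3 remains possible at r2c3 ⇒ r2c3=3.
Step 9. [r4c2∈{1}] only 1 remains possible at r4c2 ⇒ r4c2=1.
Step 10. [r3c6∈{6}] r3c6 is down to just 6. So r3c6=6.
Step 11. [r6c5∈{2}] r6c5 is down to just 2 ⇒ r6c5=2.
Step 12. [r2c2∈{2}] r2c2 is down to just 2, so r2c2=2.
Step 13. [r5c3∈{6}] r5c3 has the single candidate 6 ⇒ r5c3=6.
Step 14. [r6c3∈{1}] r6c3 has the single candidate 1, so r6c3=1.
Step 15. [r5c5∈{5}] r5c5 has the single candidate 5 ⇒ r5c5=5.
Step 16. [r3c2∈{5}] only 5 remains possible at r3c2. So r3c2=5.
Step 17. [r3c1∈{3}] r3c1 has the single candidate 3. So r3c1=3.
Step 18. [r2c6∈{1}] r2c6 is down to just 1 ⇒ r2c6=1.
Step 19. [r1c4∈{3}] only 3 remains possible at r1c4, so r1c4=3.
Step 20. [r6c6∈{4}] only 4 remains possible at r6c6. So r6c6=4.

Answer: 1 6 5 3 4 2 / 4 2 3 5 6 1 / 3 5 2 4 1 6 / 6 1 4 2 3 5 / 2 4 6 1 5 3 / 5 3 1 6 2 4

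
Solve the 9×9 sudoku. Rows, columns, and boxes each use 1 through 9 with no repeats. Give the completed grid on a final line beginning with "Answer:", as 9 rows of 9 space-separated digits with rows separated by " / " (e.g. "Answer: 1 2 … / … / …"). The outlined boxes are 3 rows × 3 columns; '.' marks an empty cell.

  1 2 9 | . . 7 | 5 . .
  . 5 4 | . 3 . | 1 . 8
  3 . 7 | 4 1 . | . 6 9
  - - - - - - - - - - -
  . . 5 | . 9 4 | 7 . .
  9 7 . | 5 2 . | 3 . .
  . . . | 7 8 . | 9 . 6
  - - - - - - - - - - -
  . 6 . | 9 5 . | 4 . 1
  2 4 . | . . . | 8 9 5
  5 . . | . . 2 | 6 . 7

Step 1. [r9c8∈{3}] nothing but 3 survives at r9c8 ⇒ r9c8=3.
Step 2. [r1c5∈{6}] r1c5 has the single candidate 6. So r1c5=6.
Step 3. [r5c3∈{1,6,8}] 6 has one home in col 3: r5c3, so r5c3=6.
Step 4. [r5c6∈{1}] only 1 remains possible at r5c6 ⇒ r5c6=1.
Step 5. [r6c6∈{3}] only 3 remains possible at r6c6. So r6c6=3.
Step 6. [r7c6∈{8}] only 8 remains possible at r7c6. So r7c6=8.
Step 7. [r6c2∈{1}] r6c2 has the single candidate 1. So r6c2=1.
Step 8. [r7c8∈{2}] r7c8 is down to just 2 ⇒ r7c8=2.
Step 9. [r1c8∈{4}] only 4 remains possible at r1c8 ⇒ r1c8=4.
Step 10. [r8c4∈{1,3,6}] r8c4 is the only open cell in col 4 admitting 3, so r8c4=3.
Step 11. [r3c2∈{8}] r3c2's peers cover all but 8 ⇒ r3c2=8.
Step 12. [r4c1∈{8}] r4c1 has the single candidate 8. So r4c1=8.
Step 13. [r9c3∈{1,8}] 8 has one home in row 9: r9c3 ⇒ r9c3=8.
Step 14. [r1c4∈{8}] r1c4's peers cover all but 8, so r1c4=8.
Step 15. [r9c2∈{9}] r9c2's peers cover all but 9. So r9c2=9.
Step 16. [r2c6∈{9}] r2c6 has the single candidate 9 ⇒ r2c6=9.
Step 17. [r7c3∈{3}] r7c3's peers cover all but 3 ⇒ r7c3=3.
Step 18. [r1c9∈{3}] r1c9's peers cover all but 3, so r1c9=3.
Step 19. [r5c8∈{8}] r5c8 is down to just 8. So r5c8=8.
Step 20. [r9c5∈{4}] r9c5's peers cover all but 4, so r9c5=4.
Step 21. [r3c7∈{2}] r3c7's peers cover all but 2 ⇒ r3c7=2.
Step 22. [r4c2∈{3}] r4c2 has the single candidate 3. So r4c2=3.
Step 23. [r6c1∈{4}] only 4 remains possible at r6c1 ⇒ r6c1=4.
Step 24. [r2c1∈{6}] r2c1's peers cover all but 6 ⇒ r2c1=6.
Step 25. [r4c9∈{2}] r4c9's peers cover all but 2, so r4c9=2.
Step 26. [r4c8∈{1}] r4c8's peers cover all but 1. So r4c8=1.
Step 27. [r8c5∈{7}] nothing but 7 survives at r8c5. So r8c5=7.
Step 28. [r8c6∈{6}] r8c6 has the single candidate 6 ⇒ r8c6=6.
Step 29. [r4c4∈{6}] r4c4 is down to just 6 ⇒ r4c4=6.
Step 30. [r2c8∈{7}] r2c8's peers cover all but 7. So r2c8=7.
Step 31. [r9c4∈{1}] nothing but 1 survives at r9c4, so r9c4=1.
Step 32. [r6c3∈{2}] r6c3's peers cover all but 2 ⇒ r6c3=2.
Step 33. [r5c9∈{4}] only 4 remains possible at r5c9, so r5c9=4.
Step 34. [r8c3∈{1}] only 1 remains possible at r8c3, so r8c3=1.
Step 35. [r7c1∈{7}] r7c1 has the single candidate 7 ⇒ r7c1=7.
Step 36. [r2c4∈{2}] only 2 remains possible at r2c4, so r2c4=2.
Step 37. [r3c6∈{5}] r3c6 has the single candidate 5, so r3c6=5.
Step 38. [r6c8∈{5}] only 5 remains possible at r6c8. So r6c8=5.

Answer: 1 2 9 8 6 7 5 4 3 / 6 5 4 2 3 9 1 7 8 / 3 8 7 4 1 5 2 6 9 / 8 3 5 6 9 4 7 1 2 / 9 7 6 5 2 1 3 8 4 / 4 1 2 7 8 3 9 5 6 / 7 6 3 9 5 8 4 2 1 / 2 4 1 3 7 6 8 9 5 / 5 9 8 1 4 2 6 3 7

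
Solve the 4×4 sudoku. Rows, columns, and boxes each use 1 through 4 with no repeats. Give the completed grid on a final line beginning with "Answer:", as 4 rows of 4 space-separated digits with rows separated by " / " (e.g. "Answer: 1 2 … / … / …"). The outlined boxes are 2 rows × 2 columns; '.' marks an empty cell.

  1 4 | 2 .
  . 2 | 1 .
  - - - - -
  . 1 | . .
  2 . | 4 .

Step 1. [r1c4∈{3}] r1c4 is down to just 3, so r1c4=3.
Step 2. [r4c2∈{3}] r4c2 is down to just 3. So r4c2=3.
Step 3. [r2c1∈{3}] r2c1 is down to just 3 ⇒ r2c1=3.
Step 4. [r3c4∈{2}] nothing but 2 survives at r3c4 ⇒ r3c4=2.
Step 5. [r2c4∈{4}] r2c4 is down to just 4. So r2c4=4.
Step 6. [r3c3∈{3}] nothing but 3 survives at r3c3. So r3c3=3.
Step 7. [r3c1∈{4}] r3c1 has the single candidate 4, so r3c1=4.
Step 8. [r4c4∈{1}] r4c4 has the single candidate 1, so r4c4=1.

Answer: 1 4 2 3 / 3 2 1 4 / 4 1 3 2 / 2 3 4 1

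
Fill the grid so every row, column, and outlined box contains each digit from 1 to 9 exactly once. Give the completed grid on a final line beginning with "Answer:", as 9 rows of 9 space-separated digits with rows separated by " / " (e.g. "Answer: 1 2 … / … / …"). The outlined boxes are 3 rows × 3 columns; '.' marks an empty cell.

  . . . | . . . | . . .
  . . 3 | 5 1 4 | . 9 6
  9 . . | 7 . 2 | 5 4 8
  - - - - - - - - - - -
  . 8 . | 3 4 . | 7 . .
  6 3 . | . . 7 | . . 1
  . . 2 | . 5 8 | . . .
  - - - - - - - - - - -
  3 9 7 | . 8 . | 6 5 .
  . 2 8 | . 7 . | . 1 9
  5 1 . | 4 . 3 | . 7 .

Step 1. [r2c7∈{2}] r2c7 has the single candidate 2, so r2c7=2.
Step 2. [r1c8∈{3}] nothing but 3 survives at r1c8. So r1c8=3.
Step 3. [r9c5∈{2,6,9}] across row 9, 9 lands solely at r9c5 ⇒ r9c5=9.
Step 4. [r1c5∈{6}] nothing but 6 survives at r1c5, so r1c5=6.
Step 5. [r1c1∈{1,2,4,7,8}] across row 1, 2 lands solely at r1c1. So r1c1=2.
Step 6. [r5c3∈{4,5,9}] across row 5, 5 lands solely at r5c3. So r5c3=5.
Step 7. [r5c7∈{4,8,9}] 4 has one home in row 5: r5c7 ⇒ r5c7=4.
Step 8. [r5c4∈{2,9}] across row 5, 9 lands solely at r5c4. So r5c4=9.
Step 9. [r2c2∈{7}] only 7 remains possible at r2c2. So r2c2=7.
Step 10. [r4c1∈{1}] only 1 remains possible at r4c1. So r4c1=1.
Step 11. [r4c6∈{6}] r4c6 has the single candidate 6. So r4c6=6.
Step 12. [r1c3∈{1,4}] 4 has one home in col 3: r1c3. So r1c3=4.
Step 13. [r7c4∈{1,2}] col 4 places 2 nowhere but r7c4. So r7c4=2.
Step 14. [r4c8∈{2}] nothing but 2 survives at r4c8, so r4c8=2.
Step 15. [r6c1∈{4,7}] r6c1 is the only open cell in row 6 admitting 7, so r6c1=7.
Step 16. [r6c7∈{3,9}] in row 6, 9 fits only at r6c7 ⇒ r6c7=9.
Step 17. [r3c2∈{6}] r3c2 is down to just 6. So r3c2=6.
Step 18. [r3c5∈{3}] r3c5 is down to just 3 ⇒ r3c5=3.
Step 19. [r6c9∈{3}] r6c9 is down to just 3. So r6c9=3.
Step 20. [r1c2∈{5}] nothing but 5 survives at r1c2. So r1c2=5.
Step 21. [r8c4∈{6}] nothing but 6 survives at r8c4. So r8c4=6.
Step 22. [r6c2∈{4}] only 4 remains possible at r6c2. So r6c2=4.
Step 23. [r5c5∈{2}] nothing but 2 survives at r5c5. So r5c5=2.
Step 24. [r6c4∈{1}] r6c4's peers cover all but 1 ⇒ r6c4=1.
Step 25. [r2c1∈{8}] r2c1 is down to just 8 ⇒ r2c1=8.
Step 26. [r9c9∈{2}] only 2 remains possible at r9c9 ⇒ r9c9=2.
Step 27. [r7c6∈{1}] r7c6's peers cover all but 1 ⇒ r7c6=1.
Step 28. [r8c7∈{3}] r8c7's peers cover all but 3, so r8c7=3.
Step 29. [r6c8∈{6}] r6c8 has the single candidate 6, so r6c8=6.
Step 30. [r5c8∈{8}] only 8 remains possible at r5c8, so r5c8=8.
Step 31. [r8c1∈{4}] r8c1 has the single candidate 4 ⇒ r8c1=4.
Step 32. [r9c7∈{8}] r9c7 is down to just 8, so r9c7=8.
Step 33. [r3c3∈{1}] nothing but 1 survives at r3c3 ⇒ r3c3=1.
Step 34. [r1c6∈{9}] r1c6's peers cover all but 9. So r1c6=9.
Step 35. [r4c9∈{5}] r4c9's peers cover all but 5, so r4c9=5.
Step 36. [r1c4∈{8}] only 8 remains possible at r1c4. So r1c4=8.
Step 37. [r7c9∈{4}] only 4 remains possible at r7c9. So r7c9=4.
Step 38. [r1c9∈{7}] r1c9 has the single candidate 7, so r1c9=7.
Step 39. [r9c3∈{6}] r9c3 is down to just 6. So r9c3=6.
Step 40. [r8c6∈{5}] r8c6 is down to just 5. So r8c6=5.
Step 41. [r1c7∈{1}] nothing but 1 survives at r1c7. So r1c7=1.
Step 42. [r4c3∈{9}] only 9 remains possible at r4c3, so r4c3=9.

Answer: 2 5 4 8 6 9 1 3 7 / 8 7 3 5 1 4 2 9 6 / 9 6 1 7 3 2 5 4 8 / 1 8 9 3 4 6 7 2 5 / 6 3 5 9 2 7 4 8 1 / 7 4 2 1 5 8 9 6 3 / 3 9 7 2 8 1 6 5 4 / 4 2 8 6 7 5 3 1 9 / 5 1 6 4 9 3 8 7 2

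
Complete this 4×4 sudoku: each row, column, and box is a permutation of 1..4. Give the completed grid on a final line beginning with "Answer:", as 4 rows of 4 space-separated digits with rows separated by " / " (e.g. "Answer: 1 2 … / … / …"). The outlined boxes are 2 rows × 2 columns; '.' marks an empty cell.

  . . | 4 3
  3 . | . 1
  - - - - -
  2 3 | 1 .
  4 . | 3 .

Step 1. [r1c2∈{1,2}] row 1 places 2 nowhere but r1c2. So r1c2=2.
Step 2. [r4c2∈{1}] r4c2 has the single candidate 1, so r4c2=1.
Step 3. [r2c3∈{2}] r2c3's peers cover all but 2. So r2c3=2.
Step 4. [r3c4∈{4}] r3c4's peers cover all but 4, so r3c4=4.
Step 5. [r2c2∈{4}] only 4 remains possible at r2c2 ⇒ r2c2=4.
Step 6. [r1c1∈{1}] only 1 remains possible at r1c1, so r1c1=1.
Step 7. [r4c4∈{2}] r4c4 has the single candidate 2. So r4c4=2.

Answer: 1 2 4 3 / 3 4 2 1 / 2 3 1 4 / 4 1 3 2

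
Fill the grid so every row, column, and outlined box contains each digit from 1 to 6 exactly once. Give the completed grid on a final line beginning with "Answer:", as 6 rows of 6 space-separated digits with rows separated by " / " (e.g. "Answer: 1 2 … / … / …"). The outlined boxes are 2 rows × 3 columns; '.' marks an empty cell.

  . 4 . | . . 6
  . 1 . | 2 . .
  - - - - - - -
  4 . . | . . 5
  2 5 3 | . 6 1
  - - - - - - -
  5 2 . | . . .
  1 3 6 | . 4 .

Step 1. [r1c1∈{3}] r1c1 has the single candidate 3 ⇒ r1c1=3.
Step 2. [r5c6∈{3}] r5c6's peers cover all but 3, so r5c6=3.
Step 3. [r2c5∈{3,5}] 3 has one home in row 2: r2c5. So r2c5=3.
Step 4. [r1c5∈{1,5}] across col 5, 5 lands solely at r1c5, so r1c5=5.
Step 5. [r5c4∈{1,6}] row 5 places 6 nowhere but r5c4, so r5c4=6.
Step 6. [r6c4∈{5}] only 5 remains possible at r6c4, so r6c4=5.
Step 7. [r2c1∈{6}] r2c1's peers cover all but 6 ⇒ r2c1=6.
Step 8. [r5c5∈{1}] nothing but 1 survives at r5c5 ⇒ r5c5=1.
Step 9. [r1c3∈{2}] r1c3 is down to just 2, so r1c3=2.
Step 10. [r2c3∈{5}] nothing but 5 survives at r2c3 ⇒ r2c3=5.
Step 11. [r6c6∈{2}] only 2 remains possible at r6c6, so r6c6=2.
Step 12. [r3c5∈{2}] r3c5's peers cover all but 2, so r3c5=2.
Step 13. [r2c6∈{4}] only 4 remains possible at r2c6. So r2c6=4.
Step 14. [r3c3∈{1}] only 1 remains possible at r3c3. So r3c3=1.
Step 15. [r3c4∈{3}] r3c4 has the single candidate 3. So r3c4=3.
Step 16. [r3c2∈{6}] nothing but 6 survives at r3c2, so r3c2=6.
Step 17. [r5c3∈{4}] only 4 remains possible at r5c3 ⇒ r5c3=4.
Step 18. [r4c4∈{4}] r4c4 has the single candidate 4 ⇒ r4c4=4.
Step 19. [r1c4∈{1}] r1c4 has the single candidate 1 ⇒ r1c4=1.

Answer: 3 4 2 1 5 6 / 6 1 5 2 3 4 / 4 6 1 3 2 5 / 2 5 3 4 6 1 / 5 2 4 6 1 3 / 1 3 6 5 4 2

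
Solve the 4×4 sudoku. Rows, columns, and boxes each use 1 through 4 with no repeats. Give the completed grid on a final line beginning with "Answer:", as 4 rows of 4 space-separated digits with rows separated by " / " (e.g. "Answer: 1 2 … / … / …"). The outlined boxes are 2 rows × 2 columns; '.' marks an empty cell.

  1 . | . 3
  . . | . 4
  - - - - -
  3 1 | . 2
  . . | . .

Step 1. [r2c1∈{2}] r2c1's peers cover all but 2. So r2c1=2.
Step 2. [r4c1∈{4}] r4c1's peers cover all but 4. So r4c1=4.
Step 3. [r4c4∈{1}] r4c4 has the single candidate 1. So r4c4=1.
Step 4. [r2c3∈{1}] only 1 remains possible at r2c3. So r2c3=1.
Step 5. [r2c2∈{3}] r2c2's peers cover all but 3. So r2c2=3.
Step 6. [r4c2∈{2}] r4c2's peers cover all but 2 ⇒ r4c2=2.
Step 7. [r1c3∈{2}] r1c3 has the single candidate 2, so r1c3=2.
Step 8. [r4c3∈{3}] r4c3 has the single candidate 3. So r4c3=3.
Step 9. [r3c3∈{4}] nothing but 4 survives at r3c3. So r3c3=4.
Step 10. [r1c2∈{4}] nothing but 4 survives at r1c2 ⇒ r1c2=4.

Answer: 1 4 2 3 / 2 3 1 4 / 3 1 4 2 / 4 2 3 1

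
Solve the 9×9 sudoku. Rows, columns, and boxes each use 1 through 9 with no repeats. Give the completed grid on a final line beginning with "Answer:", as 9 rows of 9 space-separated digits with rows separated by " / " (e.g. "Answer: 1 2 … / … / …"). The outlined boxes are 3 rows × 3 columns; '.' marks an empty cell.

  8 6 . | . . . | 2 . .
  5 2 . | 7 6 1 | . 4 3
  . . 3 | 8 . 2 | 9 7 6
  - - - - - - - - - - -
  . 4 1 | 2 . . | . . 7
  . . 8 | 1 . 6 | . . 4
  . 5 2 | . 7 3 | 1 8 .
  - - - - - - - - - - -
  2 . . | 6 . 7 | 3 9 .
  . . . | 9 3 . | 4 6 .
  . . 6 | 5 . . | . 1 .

Step 1. [r8c6∈{8}] r8c6's peers cover all but 8. So r8c6=8.
Step 2. [r3c5∈{4,5}] across row 3, 5 lands solely at r3c5 ⇒ r3c5=5.
Step 3. [r5c5∈{9}] only 9 remains possible at r5c5, so r5c5=9.
Step 4. [r1c5∈{4}] r1c5 has the single candidate 4. So r1c5=4.
Step 5. [r4c1∈{3,6,9}] r4c1 is the only open cell in row 4 admitting 9, so r4c1=9.
Step 6. [r9c2∈{3,7,8,9}] across row 9, 9 lands solely at r9c2. So r9c2=9.
Step 7. [r5c2∈{3,7}] r5c2 is the only open cell in col 2 admitting 3. So r5c2=3.
Step 8. [r8c2∈{1,7}] 7 has one home in col 2: r8c2, so r8c2=7.
Step 9. [r5c7∈{5}] only 5 remains possible at r5c7 ⇒ r5c7=5.
Step 10. [r3c1∈{1,4}] 4 has one home in row 3: r3c1, so r3c1=4.
Step 11. [r8c3∈{5}] r8c3's peers cover all but 5, so r8c3=5.
Step 12. [r7c2∈{1,8}] col 2 places 8 nowhere but r7c2, so r7c2=8.
Step 13. [r9c9∈{2,8}] across col 9, 8 lands solely at r9c9. So r9c9=8.
Step 14. [r1c6∈{9}] r1c6 has the single candidate 9, so r1c6=9.
Step 15. [r1c9∈{1,5}] r1c9 is the only open cell in row 1 admitting 1 ⇒ r1c9=1.
Step 16. [r8c9∈{2}] r8c9 is down to just 2, so r8c9=2.
Step 17. [r5c1∈{7}] r5c1 has the single candidate 7 ⇒ r5c1=7.
Step 18. [r4c5∈{8}] r4c5 has the single candidate 8. So r4c5=8.
Step 19. [r2c7∈{8}] nothing but 8 survives at r2c7 ⇒ r2c7=8.
Step 20. [r4c8∈{3}] r4c8 is down to just 3 ⇒ r4c8=3.
Step 21. [r7c3∈{4}] nothing but 4 survives at r7c3. So r7c3=4.
Step 22. [r9c6∈{4}] nothing but 4 survives at r9c6, so r9c6=4.
Step 23. [r4c6∈{5}] nothing but 5 survives at r4c6 ⇒ r4c6=5.
Step 24. [r2c3∈{9}] r2c3's peers cover all but 9, so r2c3=9.
Step 25. [r6c1∈{6}] r6c1's peers cover all but 6. So r6c1=6.
Step 26. [r9c7∈{7}] r9c7's peers cover all but 7 ⇒ r9c7=7.
Step 27. [r1c3∈{7}] r1c3's peers cover all but 7 ⇒ r1c3=7.
Step 28. [r1c8∈{5}] r1c8 is down to just 5. So r1c8=5.
Step 29. [r6c4∈{4}] only 4 remains possible at r6c4 ⇒ r6c4=4.
Step 30. [r3c2∈{1}] only 1 remains possible at r3c2. So r3c2=1.
Step 31. [r9c5∈{2}] only 2 remains possible at r9c5. So r9c5=2.
Step 32. [r1c4∈{3}] only 3 remains possible at r1c4. So r1c4=3.
Step 33. [r6c9∈{9}] r6c9 has the single candidate 9 ⇒ r6c9=9.
Step 34. [r5c8∈{2}] r5c8 is down to just 2. So r5c8=2.
Step 35. [r7c9∈{5}] r7c9 has the single candidate 5. So r7c9=5.
Step 36. [r9c1∈{3}] only 3 remains possible at r9c1 ⇒ r9c1=3.
Step 37. [r8c1∈{1}] r8c1 has the single candidate 1, so r8c1=1.
Step 38. [r7c5∈{1}] only 1 remains possible at r7c5, so r7c5=1.
Step 39. [r4c7∈{6}] nothing but 6 survives at r4c7. So r4c7=6.

Answer: 8 6 7 3 4 9 2 5 1 / 5 2 9 7 6 1 8 4 3 / 4 1 3 8 5 2 9 7 6 / 9 4 1 2 8 5 6 3 7 / 7 3 8 1 9 6 5 2 4 / 6 5 2 4 7 3 1 8 9 / 2 8 4 6 1 7 3 9 5 / 1 7 5 9 3 8 4 6 2 / 3 9 6 5 2 4 7 1 8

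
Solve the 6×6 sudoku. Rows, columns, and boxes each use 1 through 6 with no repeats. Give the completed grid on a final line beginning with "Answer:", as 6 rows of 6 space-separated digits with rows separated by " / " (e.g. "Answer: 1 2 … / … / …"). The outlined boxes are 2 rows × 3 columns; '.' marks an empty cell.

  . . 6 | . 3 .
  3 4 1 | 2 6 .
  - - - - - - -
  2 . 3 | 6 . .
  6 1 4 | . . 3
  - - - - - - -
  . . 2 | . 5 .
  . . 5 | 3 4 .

Step 1. [r5c4∈{1}] r5c4 has the single candidate 1. So r5c4=1.
Step 2. [r1c6∈{1,4,5}] r1c6 is the only open cell in row 1 admitting 1 ⇒ r1c6=1.
Step 3. [r6c2∈{6}] r6c2 has the single candidate 6, so r6c2=6.
Step 4. [r4c4∈{5}] r4c4's peers cover all but 5, so r4c4=5.
Step 5. [r1c2∈{2,5}] across row 1, 2 lands solely at r1c2. So r1c2=2.
Step 6. [r3c5∈{1}] only 1 remains possible at r3c5, so r3c5=1.
Step 7. [r5c1∈{4}] nothing but 4 survives at r5c1. So r5c1=4.
Step 8. [r5c2∈{3}] r5c2 is down to just 3, so r5c2=3.
Step 9. [r3c2∈{5}] r3c2 is down to just 5. So r3c2=5.
Step 10. [r2c6∈{5}] r2c6 is down to just 5. So r2c6=5.
Step 11. [r1c1∈{5}] r1c1 has the single candidate 5 ⇒ r1c1=5.
Step 12. [r4c5∈{2}] r4c5 is down to just 2, so r4c5=2.
Step 13. [r3c6∈{4}] only 4 remains possible at r3c6. So r3c6=4.
Step 14. [r5c6∈{6}] r5c6 is down to just 6, so r5c6=6.
Step 15. [r6c6∈{2}] r6c6 is down to just 2 ⇒ r6c6=2.
Step 16. [r6c1∈{1}] nothing but 1 survives at r6c1, so r6c1=1.
Step 17. [r1c4∈{4}] r1c4 has the single candidate 4, so r1c4=4.

Answer: 5 2 6 4 3 1 / 3 4 1 2 6 5 / 2 5 3 6 1 4 / 6 1 4 5 2 3 / 4 3 2 1 5 6 / 1 6 5 3 4 2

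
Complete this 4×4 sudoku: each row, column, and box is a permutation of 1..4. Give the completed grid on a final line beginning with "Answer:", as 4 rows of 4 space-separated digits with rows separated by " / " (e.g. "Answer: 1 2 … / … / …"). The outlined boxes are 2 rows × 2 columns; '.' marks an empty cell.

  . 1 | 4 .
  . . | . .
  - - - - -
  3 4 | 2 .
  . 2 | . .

Step 1. [r1c4∈{2,3}] row 1 places 3 nowhere but r1c4 ⇒ r1c4=3.
Step 2. [r3c4∈{1}] r3c4's peers cover all but 1, so r3c4=1.
Step 3. [r2c4∈{2}] nothing but 2 survives at r2c4, so r2c4=2.
Step 4. [r2c1∈{4}] r2c1's peers cover all but 4. So r2c1=4.
Step 5. [r4c1∈{1}] r4c1 has the single candidate 1, so r4c1=1.
Step 6. [r2c3∈{1}] nothing but 1 survives at r2c3. So r2c3=1.
Step 7. [r4c4∈{4}] nothing but 4 survives at r4c4, so r4c4=4.
Step 8. [r2c2∈{3}] nothing but 3 survives at r2c2, so r2c2=3.
Step 9. [r4c3∈{3}] only 3 remains possible at r4c3, so r4c3=3.
Step 10. [r1c1∈{2}] r1c1's peers cover all but 2. So r1c1=2.

Answer: 2 1 4 3 / 4 3 1 2 / 3 4 2 1 / 1 2 3 4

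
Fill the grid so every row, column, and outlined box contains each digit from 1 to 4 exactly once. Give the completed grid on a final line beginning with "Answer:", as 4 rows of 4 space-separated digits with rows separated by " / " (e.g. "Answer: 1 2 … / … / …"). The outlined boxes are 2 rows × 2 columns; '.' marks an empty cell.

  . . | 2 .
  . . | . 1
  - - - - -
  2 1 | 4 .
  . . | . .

Step 1. [r2c3∈{3}] r2c3 has the single candidate 3 ⇒ r2c3=3.
Step 2. [r2c1∈{4}] only 4 remains possible at r2c1. So r2c1=4.
Step 3. [r4c1∈{3}] r4c1's peers cover all but 3, so r4c1=3.
Step 4. [r1c1∈{1}] r1c1's peers cover all but 1 ⇒ r1c1=1.
Step 5. [r1c2∈{3}] r1c2's peers cover all but 3, so r1c2=3.
Step 6. [r4c3∈{1}] r4c3 is down to just 1 ⇒ r4c3=1.
Step 7. [r3c4∈{3}] r3c4 is down to just 3. So r3c4=3.
Step 8. [r1c4∈{4}] only 4 remains possible at r1c4, so r1c4=4.
Step 9. [r4c4∈{2}] r4c4 is down to just 2, so r4c4=2.
Step 10. [r4c2∈{4}] r4c2 has the single candidate 4. So r4c2=4.
Step 11. [r2c2∈{2}] r2c2's peers cover all but 2 ⇒ r2c2=2.

Answer: 1 3 2 4 / 4 2 3 1 / 2 1 4 3 / 3 4 1 2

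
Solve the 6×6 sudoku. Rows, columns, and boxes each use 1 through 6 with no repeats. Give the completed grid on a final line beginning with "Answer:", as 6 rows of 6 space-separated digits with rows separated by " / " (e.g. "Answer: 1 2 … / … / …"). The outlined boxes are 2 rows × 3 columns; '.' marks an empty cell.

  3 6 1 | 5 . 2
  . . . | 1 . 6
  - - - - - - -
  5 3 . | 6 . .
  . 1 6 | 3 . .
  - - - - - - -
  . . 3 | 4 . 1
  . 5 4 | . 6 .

Step 1. [r5c2∈{2}] only 2 remains possible at r5c2, so r5c2=2.
Step 2. [r4c1∈{2,4}] r4c1 is the only open cell in box 3 admitting 4, so r4c1=4.
Step 3. [r4c5∈{2,5}] in row 4, 2 fits only at r4c5, so r4c5=2.
Step 4. [r1c5∈{4}] nothing but 4 survives at r1c5, so r1c5=4.
Step 5. [r2c1∈{2}] only 2 remains possible at r2c1, so r2c1=2.
Step 6. [r5c1∈{6}] only 6 remains possible at r5c1 ⇒ r5c1=6.
Step 7. [r6c1∈{1}] only 1 remains possible at r6c1 ⇒ r6c1=1.
Step 8. [r6c6∈{3}] r6c6 has the single candidate 3. So r6c6=3.
Step 9. [r6c4∈{2}] r6c4 has the single candidate 2 ⇒ r6c4=2.
Step 10. [r3c3∈{2}] r3c3's peers cover all but 2, so r3c3=2.
Step 11. [r4c6∈{5}] r4c6 is down to just 5. So r4c6=5.
Step 12. [r2c3∈{5}] only 5 remains possible at r2c3 ⇒ r2c3=5.
Step 13. [r3c6∈{4}] r3c6's peers cover all but 4. So r3c6=4.
Step 14. [r5c5∈{5}] r5c5 is down to just 5, so r5c5=5.
Step 15. [r2c5∈{3}] r2c5 is down to just 3. So r2c5=3.
Step 16. [r3c5∈{1}] only 1 remains possible at r3c5, so r3c5=1.
Step 17. [r2c2∈{4}] r2c2 has the single candidate 4 ⇒ r2c2=4.

Answer: 3 6 1 5 4 2 / 2 4 5 1 3 6 / 5 3 2 6 1 4 / 4 1 6 3 2 5 / 6 2 3 4 5 1 / 1 5 4 2 6 3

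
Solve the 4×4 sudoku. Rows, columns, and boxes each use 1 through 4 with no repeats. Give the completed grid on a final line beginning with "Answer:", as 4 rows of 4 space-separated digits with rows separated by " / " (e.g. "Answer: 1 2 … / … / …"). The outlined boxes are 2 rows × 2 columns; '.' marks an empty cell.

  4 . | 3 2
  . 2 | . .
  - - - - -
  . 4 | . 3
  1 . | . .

Step 1. [r2c4∈{1,4}] r2c4 is the only open cell in col 4 admitting 1. So r2c4=1.
Step 2. [r4c3∈{2,4}] across row 4, 2 lands solely at r4c3, so r4c3=2.
Step 3. [r2c3∈{4}] r2c3 is down to just 4, so r2c3=4.
Step 4. [r3c1∈{2}] r3c1 is down to just 2, so r3c1=2.
Step 5. [r1c2∈{1}] only 1 remains possible at r1c2. So r1c2=1.
Step 6. [r4c4∈{4}] only 4 remains possible at r4c4. So r4c4=4.
Step 7. [r3c3∈{1}] only 1 remains possible at r3c3. So r3c3=1.
Step 8. [r2c1∈{3}] r2c1's peers cover all but 3 ⇒ r2c1=3.
Step 9. [r4c2∈{3}] r4c2 has the single candidate 3. So r4c2=3.

Answer: 4 1 3 2 / 3 2 4 1 / 2 4 1 3 / 1 3 2 4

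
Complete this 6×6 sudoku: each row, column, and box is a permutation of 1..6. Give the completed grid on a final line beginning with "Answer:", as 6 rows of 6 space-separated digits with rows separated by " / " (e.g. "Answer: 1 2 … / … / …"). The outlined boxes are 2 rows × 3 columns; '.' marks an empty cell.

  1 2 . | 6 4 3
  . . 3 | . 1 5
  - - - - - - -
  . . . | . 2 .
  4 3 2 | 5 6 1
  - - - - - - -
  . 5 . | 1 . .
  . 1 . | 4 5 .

Step 1. [r6c3∈{6}] r6c3 is down to just 6, so r6c3=6.
Step 2. [r6c1∈{2,3}] across row 6, 3 lands solely at r6c1. So r6c1=3.
Step 3. [r3c1∈{5,6}] col 1 places 5 nowhere but r3c1 ⇒ r3c1=5.
Step 4. [r2c1∈{6}] r2c1 is down to just 6 ⇒ r2c1=6.
Step 5. [r5c6∈{2,6}] 6 has one home in row 5: r5c6, so r5c6=6.
Step 6. [r3c2∈{6}] r3c2 has the single candidate 6 ⇒ r3c2=6.
Step 7. [r5c3∈{4}] nothing but 4 survives at r5c3, so r5c3=4.
Step 8. [r2c4∈{2}] nothing but 2 survives at r2c4. So r2c4=2.
Step 9. [r2c2∈{4}] nothing but 4 survives at r2c2, so r2c2=4.
Step 10. [r3c4∈{3}] r3c4's peers cover all but 3, so r3c4=3.
Step 11. [r1c3∈{5}] r1c3 is down to just 5, so r1c3=5.
Step 12. [r3c3∈{1}] nothing but 1 survives at r3c3, so r3c3=1.
Step 13. [r6c6∈{2}] r6c6 has the single candidate 2 ⇒ r6c6=2.
Step 14. [r3c6∈{4}] r3c6's peers cover all but 4, so r3c6=4.
Step 15. [r5c5∈{3}] only 3 remains possible at r5c5. So r5c5=3.
Step 16. [r5c1∈{2}] r5c1's peers cover all but 2 ⇒ r5c1=2.

Answer: 1 2 5 6 4 3 / 6 4 3 2 1 5 / 5 6 1 3 2 4 / 4 3 2 5 6 1 / 2 5 4 1 3 6 / 3 1 6 4 5 2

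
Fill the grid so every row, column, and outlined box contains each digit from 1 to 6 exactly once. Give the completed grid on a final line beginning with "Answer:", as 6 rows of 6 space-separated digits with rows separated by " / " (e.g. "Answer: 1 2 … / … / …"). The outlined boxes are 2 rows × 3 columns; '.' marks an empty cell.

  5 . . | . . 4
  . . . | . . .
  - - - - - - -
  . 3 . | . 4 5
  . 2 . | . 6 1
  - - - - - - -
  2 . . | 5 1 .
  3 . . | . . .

Step 1. [r6c2∈{1,4,5,6}] 5 has one home in col 2: r6c2. So r6c2=5.
Step 2. [r6c3∈{1,4,6}] 1 has one home in row 6: r6c3 ⇒ r6c3=1.
Step 3. [r3c3∈{6}] r3c3 is down to just 6 ⇒ r3c3=6.
Step 4. [r2c1∈{1,4,6}] 6 has one home in col 1: r2c1 ⇒ r2c1=6.
Step 5. [r1c4∈{1,2,3,6}] r1c4 is the only open cell in row 1 admitting 6. So r1c4=6.
Step 6. [r6c5∈{2}] nothing but 2 survives at r6c5 ⇒ r6c5=2.
Step 7. [r1c5∈{3}] r1c5's peers cover all but 3. So r1c5=3.
Step 8. [r5c3∈{4}] only 4 remains possible at r5c3 ⇒ r5c3=4.
Step 9. [r2c6∈{2}] r2c6 has the single candidate 2 ⇒ r2c6=2.
Step 10. [r1c2∈{1}] only 1 remains possible at r1c2 ⇒ r1c2=1.
Step 11. [r6c6∈{6}] r6c6's peers cover all but 6. So r6c6=6.
Step 12. [r4c3∈{5}] r4c3's peers cover all but 5, so r4c3=5.
Step 13. [r6c4∈{4}] r6c4's peers cover all but 4, so r6c4=4.
Step 14. [r5c6∈{3}] nothing but 3 survives at r5c6, so r5c6=3.
Step 15. [r5c2∈{6}] nothing but 6 survives at r5c2, so r5c2=6.
Step 16. [r1c3∈{2}] nothing but 2 survives at r1c3 ⇒ r1c3=2.
Step 17. [r2c2∈{4}] only 4 remains possible at r2c2. So r2c2=4.
Step 18. [r3c1∈{1}] only 1 remains possible at r3c1, so r3c1=1.
Step 19. [r2c4∈{1}] r2c4 has the single candidate 1, so r2c4=1.
Step 20. [r2c3∈{3}] r2c3's peers cover all but 3 ⇒ r2c3=3.
Step 21. [r3c4∈{2}] nothing but 2 survives at r3c4. So r3c4=2.
Step 22. [r4c1∈{4}] r4c1 has the single candidate 4 ⇒ r4c1=4.
Step 23. [r4c4∈{3}] r4c4 is down to just 3. So r4c4=3.
Step 24. [r2c5∈{5}] r2c5 is down to just 5 ⇒ r2c5=5.

Answer: 5 1 2 6 3 4 / 6 4 3 1 5 2 / 1 3 6 2 4 5 / 4 2 5 3 6 1 / 2 6 4 5 1 3 / 3 5 1 4 2 6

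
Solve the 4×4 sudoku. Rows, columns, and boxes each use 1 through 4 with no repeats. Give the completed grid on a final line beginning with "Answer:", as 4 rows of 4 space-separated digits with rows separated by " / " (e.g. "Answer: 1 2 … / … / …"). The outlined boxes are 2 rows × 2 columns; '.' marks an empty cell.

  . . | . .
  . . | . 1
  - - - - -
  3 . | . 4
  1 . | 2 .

Step 1. [r1c4∈{2,3}] col 4 places 2 nowhere but r1c4 ⇒ r1c4=2.
Step 2. [r1c1∈{4}] r1c1's peers cover all but 4 ⇒ r1c1=4.
Step 3. [r1c3∈{3}] r1c3 has the single candidate 3, so r1c3=3.
Step 4. [r2c1∈{2}] r2c1 has the single candidate 2, so r2c1=2.
Step 5. [r3c2∈{2}] r3c2 has the single candidate 2 ⇒ r3c2=2.
Step 6. [r3c3∈{1}] r3c3 has the single candidate 1, so r3c3=1.
Step 7. [r2c2∈{3}] r2c2 is down to just 3. So r2c2=3.
Step 8. [r1c2∈{1}] r1c2 is down to just 1. So r1c2=1.
Step 9. [r4c2∈{4}] only 4 remains possible at r4c2. So r4c2=4.
Step 10. [r2c3∈{4}] only 4 remains possible at r2c3. So r2c3=4.
Step 11. [r4c4∈{3}] r4c4 has the single candidate 3, so r4c4=3.

Answer: 4 1 3 2 / 2 3 4 1 / 3 2 1 4 / 1 4 2 3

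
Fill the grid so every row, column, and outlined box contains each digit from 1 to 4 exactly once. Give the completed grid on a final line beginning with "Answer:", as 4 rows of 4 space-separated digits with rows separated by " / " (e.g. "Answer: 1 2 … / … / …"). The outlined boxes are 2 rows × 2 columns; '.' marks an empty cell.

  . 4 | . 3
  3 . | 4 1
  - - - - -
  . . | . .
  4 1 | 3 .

Step 1. [r3c1∈{2}] only 2 remains possible at r3c1, so r3c1=2.
Step 2. [r2c2∈{2}] nothing but 2 survives at r2c2, so r2c2=2.
Step 3. [r3c4∈{4}] r3c4 is down to just 4, so r3c4=4.
Step 4. [r4c4∈{2}] r4c4 is down to just 2. So r4c4=2.
Step 5. [r3c2∈{3}] r3c2 is down to just 3 ⇒ r3c2=3.
Step 6. [r1c3∈{2}] nothing but 2 survives at r1c3. So r1c3=2.
Step 7. [r1c1∈{1}] nothing but 1 survives at r1c1. So r1c1=1.
Step 8. [r3c3∈{1}] nothing but 1 survives at r3c3, so r3c3=1.

Answer: 1 4 2 3 / 3 2 4 1 / 2 3 1 4 / 4 1 3 2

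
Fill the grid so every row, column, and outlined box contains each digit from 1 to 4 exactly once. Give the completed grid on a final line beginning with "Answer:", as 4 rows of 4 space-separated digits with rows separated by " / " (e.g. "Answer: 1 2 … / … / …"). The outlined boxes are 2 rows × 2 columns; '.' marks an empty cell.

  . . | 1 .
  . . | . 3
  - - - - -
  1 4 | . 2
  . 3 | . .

Step 1. [r2c3∈{2,4}] across col 3, 2 lands solely at r2c3 ⇒ r2c3=2.
Step 2. [r1c4∈{4}] r1c4 is down to just 4, so r1c4=4.
Step 3. [r1c1∈{2,3}] across row 1, 3 lands solely at r1c1, so r1c1=3.
Step 4. [r1c2∈{2}] r1c2 has the single candidate 2, so r1c2=2.
Step 5. [r4c3∈{4}] r4c3's peers cover all but 4, so r4c3=4.
Step 6. [r3c3∈{3}] only 3 remains possible at r3c3, so r3c3=3.
Step 7. [r4c4∈{1}] r4c4's peers cover all but 1 ⇒ r4c4=1.
Step 8. [r4c1∈{2}] r4c1 has the single candidate 2. So r4c1=2.
Step 9. [r2c1∈{4}] r2c1's peers cover all but 4. So r2c1=4.
Step 10. [r2c2∈{1}] only 1 remains possible at r2c2, so r2c2=1.

Answer: 3 2 1 4 / 4 1 2 3 / 1 4 3 2 / 2 3 4 1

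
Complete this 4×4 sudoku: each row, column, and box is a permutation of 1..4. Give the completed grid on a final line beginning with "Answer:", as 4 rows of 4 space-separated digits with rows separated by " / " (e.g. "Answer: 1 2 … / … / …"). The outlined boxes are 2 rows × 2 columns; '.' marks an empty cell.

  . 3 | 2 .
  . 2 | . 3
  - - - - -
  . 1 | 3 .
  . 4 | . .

Step 1. [r2c3∈{1,4}] 4 has one home in col 3: r2c3, so r2c3=4.
Step 2. [r3c1∈{2}] r3c1 has the single candidate 2. So r3c1=2.
Step 3. [r1c4∈{1}] nothing but 1 survives at r1c4 ⇒ r1c4=1.
Step 4. [r1c1∈{4}] r1c1's peers cover all but 4 ⇒ r1c1=4.
Step 5. [r2c1∈{1}] nothing but 1 survives at r2c1. So r2c1=1.
Step 6. [r4c1∈{3}] r4c1 has the single candidate 3, so r4c1=3.
Step 7. [r3c4∈{4}] nothing but 4 survives at r3c4, so r3c4=4.
Step 8. [r4c4∈{2}] only 2 remains possible at r4c4. So r4c4=2.
Step 9. [r4c3∈{1}] only 1 remains possible at r4c3. So r4c3=1.

Answer: 4 3 2 1 / 1 2 4 3 / 2 1 3 4 / 3 4 1 2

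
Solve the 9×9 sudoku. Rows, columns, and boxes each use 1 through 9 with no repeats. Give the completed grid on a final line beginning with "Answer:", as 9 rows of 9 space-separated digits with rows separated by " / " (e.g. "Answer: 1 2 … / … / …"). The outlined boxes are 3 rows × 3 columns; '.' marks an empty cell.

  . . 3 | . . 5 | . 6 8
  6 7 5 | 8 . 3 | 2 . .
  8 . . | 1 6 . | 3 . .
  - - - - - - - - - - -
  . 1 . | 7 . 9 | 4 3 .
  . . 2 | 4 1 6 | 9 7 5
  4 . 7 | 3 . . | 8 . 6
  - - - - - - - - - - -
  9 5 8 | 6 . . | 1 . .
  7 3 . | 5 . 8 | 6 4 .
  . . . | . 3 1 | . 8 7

Step 1. [r7c8∈{2}] r7c8's peers cover all but 2. So r7c8=2.
Step 2. [r8c5∈{2,9}] 2 has one home in row 8: r8c5. So r8c5=2.
Step 3. [r3c3∈{4,9}] across col 3, 9 lands solely at r3c3 ⇒ r3c3=9.
Step 4. [r1c4∈{2,9}] in col 4, 2 fits only at r1c4. So r1c4=2.
Step 5. [r2c9∈{1,4,9}] in col 9, 1 fits only at r2c9. So r2c9=1.
Step 6. [r2c5∈{4,9}] r2c5 is the only open cell in row 2 admitting 4, so r2c5=4.
Step 7. [r9c2∈{2,4,6}] col 2 places 6 nowhere but r9c2 ⇒ r9c2=6.
Step 8. [r7c5∈{7}] r7c5 is down to just 7, so r7c5=7.
Step 9. [r4c1∈{5}] r4c1's peers cover all but 5, so r4c1=5.
Step 10. [r3c2∈{2,4}] r3c2 is the only open cell in row 3 admitting 2, so r3c2=2.
Step 11. [r5c1∈{3}] only 3 remains possible at r5c1, so r5c1=3.
Step 12. [r8c9∈{9}] r8c9 is down to just 9 ⇒ r8c9=9.
Step 13. [r3c9∈{4}] r3c9's peers cover all but 4, so r3c9=4.
Step 14. [r3c6∈{7}] only 7 remains possible at r3c6. So r3c6=7.
Step 15. [r6c6∈{2}] r6c6 is down to just 2 ⇒ r6c6=2.
Step 16. [r4c9∈{2}] r4c9 has the single candidate 2 ⇒ r4c9=2.
Step 17. [r6c8∈{1}] r6c8's peers cover all but 1, so r6c8=1.
Step 18. [r9c3∈{4}] r9c3 has the single candidate 4, so r9c3=4.
Step 19. [r9c4∈{9}] nothing but 9 survives at r9c4 ⇒ r9c4=9.
Step 20. [r9c1∈{2}] nothing but 2 survives at r9c1, so r9c1=2.
Step 21. [r1c2∈{4}] only 4 remains possible at r1c2 ⇒ r1c2=4.
Step 22. [r1c7∈{7}] r1c7 has the single candidate 7, so r1c7=7.
Step 23. [r1c5∈{9}] only 9 remains possible at r1c5. So r1c5=9.
Step 24. [r4c5∈{8}] r4c5 is down to just 8, so r4c5=8.
Step 25. [r6c2∈{9}] r6c2 has the single candidate 9, so r6c2=9.
Step 26. [r9c7∈{5}] r9c7's peers cover all but 5 ⇒ r9c7=5.
Step 27. [r2c8∈{9}] only 9 remains possible at r2c8, so r2c8=9.
Step 28. [r4c3∈{6}] only 6 remains possible at r4c3 ⇒ r4c3=6.
Step 29. [r5c2∈{8}] nothing but 8 survives at r5c2. So r5c2=8.
Step 30. [r8c3∈{1}] r8c3 has the single candidate 1. So r8c3=1.
Step 31. [r1c1∈{1}] r1c1's peers cover all but 1 ⇒ r1c1=1.
Step 32. [r6c5∈{5}] r6c5 is down to just 5, so r6c5=5.
Step 33. [r7c6∈{4}] r7c6 has the single candidate 4 ⇒ r7c6=4.
Step 34. [r7c9∈{3}] r7c9's peers cover all but 3, so r7c9=3.
Step 35. [r3c8∈{5}] r3c8 is down to just 5, so r3c8=5.

Answer: 1 4 3 2 9 5 7 6 8 / 6 7 5 8 4 3 2 9 1 / 8 2 9 1 6 7 3 5 4 / 5 1 6 7 8 9 4 3 2 / 3 8 2 4 1 6 9 7 5 / 4 9 7 3 5 2 8 1 6 / 9 5 8 6 7 4 1 2 3 / 7 3 1 5 2 8 6 4 9 / 2 6 4 9 3 1 5 8 7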